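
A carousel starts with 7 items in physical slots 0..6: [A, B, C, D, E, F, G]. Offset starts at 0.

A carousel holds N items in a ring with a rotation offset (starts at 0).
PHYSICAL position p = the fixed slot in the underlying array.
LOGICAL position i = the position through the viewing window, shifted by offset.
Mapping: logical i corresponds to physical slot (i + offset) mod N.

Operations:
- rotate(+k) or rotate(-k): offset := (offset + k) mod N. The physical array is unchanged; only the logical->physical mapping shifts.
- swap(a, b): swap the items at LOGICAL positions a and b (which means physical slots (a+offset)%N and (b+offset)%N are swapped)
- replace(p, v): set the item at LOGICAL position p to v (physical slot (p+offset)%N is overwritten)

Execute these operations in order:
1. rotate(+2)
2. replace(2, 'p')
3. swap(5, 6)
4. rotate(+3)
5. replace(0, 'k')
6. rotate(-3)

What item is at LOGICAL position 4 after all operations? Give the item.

Answer: G

Derivation:
After op 1 (rotate(+2)): offset=2, physical=[A,B,C,D,E,F,G], logical=[C,D,E,F,G,A,B]
After op 2 (replace(2, 'p')): offset=2, physical=[A,B,C,D,p,F,G], logical=[C,D,p,F,G,A,B]
After op 3 (swap(5, 6)): offset=2, physical=[B,A,C,D,p,F,G], logical=[C,D,p,F,G,B,A]
After op 4 (rotate(+3)): offset=5, physical=[B,A,C,D,p,F,G], logical=[F,G,B,A,C,D,p]
After op 5 (replace(0, 'k')): offset=5, physical=[B,A,C,D,p,k,G], logical=[k,G,B,A,C,D,p]
After op 6 (rotate(-3)): offset=2, physical=[B,A,C,D,p,k,G], logical=[C,D,p,k,G,B,A]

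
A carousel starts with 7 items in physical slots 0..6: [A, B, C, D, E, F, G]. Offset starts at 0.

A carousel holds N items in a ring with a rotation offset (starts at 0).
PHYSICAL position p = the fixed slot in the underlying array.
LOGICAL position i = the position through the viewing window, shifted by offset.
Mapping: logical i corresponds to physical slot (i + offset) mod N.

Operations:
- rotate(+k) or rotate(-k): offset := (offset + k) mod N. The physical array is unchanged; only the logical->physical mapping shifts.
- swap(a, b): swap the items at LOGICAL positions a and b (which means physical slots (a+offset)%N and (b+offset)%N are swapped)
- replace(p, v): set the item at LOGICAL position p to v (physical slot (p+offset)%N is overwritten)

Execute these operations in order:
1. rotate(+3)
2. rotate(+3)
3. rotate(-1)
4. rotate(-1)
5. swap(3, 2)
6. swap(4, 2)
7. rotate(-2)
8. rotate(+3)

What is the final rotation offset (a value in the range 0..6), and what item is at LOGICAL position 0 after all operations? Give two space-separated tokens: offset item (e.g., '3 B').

Answer: 5 F

Derivation:
After op 1 (rotate(+3)): offset=3, physical=[A,B,C,D,E,F,G], logical=[D,E,F,G,A,B,C]
After op 2 (rotate(+3)): offset=6, physical=[A,B,C,D,E,F,G], logical=[G,A,B,C,D,E,F]
After op 3 (rotate(-1)): offset=5, physical=[A,B,C,D,E,F,G], logical=[F,G,A,B,C,D,E]
After op 4 (rotate(-1)): offset=4, physical=[A,B,C,D,E,F,G], logical=[E,F,G,A,B,C,D]
After op 5 (swap(3, 2)): offset=4, physical=[G,B,C,D,E,F,A], logical=[E,F,A,G,B,C,D]
After op 6 (swap(4, 2)): offset=4, physical=[G,A,C,D,E,F,B], logical=[E,F,B,G,A,C,D]
After op 7 (rotate(-2)): offset=2, physical=[G,A,C,D,E,F,B], logical=[C,D,E,F,B,G,A]
After op 8 (rotate(+3)): offset=5, physical=[G,A,C,D,E,F,B], logical=[F,B,G,A,C,D,E]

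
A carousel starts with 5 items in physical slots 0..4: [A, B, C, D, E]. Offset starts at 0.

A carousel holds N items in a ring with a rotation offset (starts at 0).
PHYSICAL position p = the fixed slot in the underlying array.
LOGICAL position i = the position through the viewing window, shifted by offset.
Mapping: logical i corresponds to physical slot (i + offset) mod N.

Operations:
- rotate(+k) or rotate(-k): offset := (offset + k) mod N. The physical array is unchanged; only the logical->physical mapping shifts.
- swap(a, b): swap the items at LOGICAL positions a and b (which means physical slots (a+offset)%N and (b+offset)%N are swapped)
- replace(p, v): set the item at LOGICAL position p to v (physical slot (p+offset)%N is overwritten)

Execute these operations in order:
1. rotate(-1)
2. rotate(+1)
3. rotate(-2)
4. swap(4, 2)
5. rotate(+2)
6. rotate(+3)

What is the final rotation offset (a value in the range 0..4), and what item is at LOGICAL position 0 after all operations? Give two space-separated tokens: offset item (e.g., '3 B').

After op 1 (rotate(-1)): offset=4, physical=[A,B,C,D,E], logical=[E,A,B,C,D]
After op 2 (rotate(+1)): offset=0, physical=[A,B,C,D,E], logical=[A,B,C,D,E]
After op 3 (rotate(-2)): offset=3, physical=[A,B,C,D,E], logical=[D,E,A,B,C]
After op 4 (swap(4, 2)): offset=3, physical=[C,B,A,D,E], logical=[D,E,C,B,A]
After op 5 (rotate(+2)): offset=0, physical=[C,B,A,D,E], logical=[C,B,A,D,E]
After op 6 (rotate(+3)): offset=3, physical=[C,B,A,D,E], logical=[D,E,C,B,A]

Answer: 3 D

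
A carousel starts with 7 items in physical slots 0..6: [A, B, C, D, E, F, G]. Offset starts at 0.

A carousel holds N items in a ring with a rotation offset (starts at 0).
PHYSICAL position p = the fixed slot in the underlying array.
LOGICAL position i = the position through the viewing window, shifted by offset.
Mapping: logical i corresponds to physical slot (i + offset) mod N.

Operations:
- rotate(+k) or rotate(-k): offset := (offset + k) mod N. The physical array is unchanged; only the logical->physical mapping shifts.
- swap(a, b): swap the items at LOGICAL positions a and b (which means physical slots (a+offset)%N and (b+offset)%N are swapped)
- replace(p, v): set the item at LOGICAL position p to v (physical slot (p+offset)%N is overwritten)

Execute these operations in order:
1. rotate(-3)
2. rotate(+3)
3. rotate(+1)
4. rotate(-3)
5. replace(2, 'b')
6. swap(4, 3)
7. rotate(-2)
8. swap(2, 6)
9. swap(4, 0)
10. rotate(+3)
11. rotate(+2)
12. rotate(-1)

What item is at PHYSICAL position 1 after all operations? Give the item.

After op 1 (rotate(-3)): offset=4, physical=[A,B,C,D,E,F,G], logical=[E,F,G,A,B,C,D]
After op 2 (rotate(+3)): offset=0, physical=[A,B,C,D,E,F,G], logical=[A,B,C,D,E,F,G]
After op 3 (rotate(+1)): offset=1, physical=[A,B,C,D,E,F,G], logical=[B,C,D,E,F,G,A]
After op 4 (rotate(-3)): offset=5, physical=[A,B,C,D,E,F,G], logical=[F,G,A,B,C,D,E]
After op 5 (replace(2, 'b')): offset=5, physical=[b,B,C,D,E,F,G], logical=[F,G,b,B,C,D,E]
After op 6 (swap(4, 3)): offset=5, physical=[b,C,B,D,E,F,G], logical=[F,G,b,C,B,D,E]
After op 7 (rotate(-2)): offset=3, physical=[b,C,B,D,E,F,G], logical=[D,E,F,G,b,C,B]
After op 8 (swap(2, 6)): offset=3, physical=[b,C,F,D,E,B,G], logical=[D,E,B,G,b,C,F]
After op 9 (swap(4, 0)): offset=3, physical=[D,C,F,b,E,B,G], logical=[b,E,B,G,D,C,F]
After op 10 (rotate(+3)): offset=6, physical=[D,C,F,b,E,B,G], logical=[G,D,C,F,b,E,B]
After op 11 (rotate(+2)): offset=1, physical=[D,C,F,b,E,B,G], logical=[C,F,b,E,B,G,D]
After op 12 (rotate(-1)): offset=0, physical=[D,C,F,b,E,B,G], logical=[D,C,F,b,E,B,G]

Answer: C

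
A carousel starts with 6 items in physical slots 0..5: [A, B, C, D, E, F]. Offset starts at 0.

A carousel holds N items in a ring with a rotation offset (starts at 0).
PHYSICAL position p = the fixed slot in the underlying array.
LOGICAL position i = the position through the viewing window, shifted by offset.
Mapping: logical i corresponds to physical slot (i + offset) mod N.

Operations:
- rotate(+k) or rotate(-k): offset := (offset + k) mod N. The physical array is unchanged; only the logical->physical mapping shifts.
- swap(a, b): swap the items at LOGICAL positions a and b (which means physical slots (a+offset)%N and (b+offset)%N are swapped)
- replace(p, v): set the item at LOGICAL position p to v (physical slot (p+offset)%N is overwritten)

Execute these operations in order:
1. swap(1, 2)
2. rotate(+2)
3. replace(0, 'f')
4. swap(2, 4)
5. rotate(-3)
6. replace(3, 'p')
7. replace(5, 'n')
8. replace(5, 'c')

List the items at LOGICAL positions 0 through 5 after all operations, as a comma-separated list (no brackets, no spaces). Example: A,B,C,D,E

After op 1 (swap(1, 2)): offset=0, physical=[A,C,B,D,E,F], logical=[A,C,B,D,E,F]
After op 2 (rotate(+2)): offset=2, physical=[A,C,B,D,E,F], logical=[B,D,E,F,A,C]
After op 3 (replace(0, 'f')): offset=2, physical=[A,C,f,D,E,F], logical=[f,D,E,F,A,C]
After op 4 (swap(2, 4)): offset=2, physical=[E,C,f,D,A,F], logical=[f,D,A,F,E,C]
After op 5 (rotate(-3)): offset=5, physical=[E,C,f,D,A,F], logical=[F,E,C,f,D,A]
After op 6 (replace(3, 'p')): offset=5, physical=[E,C,p,D,A,F], logical=[F,E,C,p,D,A]
After op 7 (replace(5, 'n')): offset=5, physical=[E,C,p,D,n,F], logical=[F,E,C,p,D,n]
After op 8 (replace(5, 'c')): offset=5, physical=[E,C,p,D,c,F], logical=[F,E,C,p,D,c]

Answer: F,E,C,p,D,c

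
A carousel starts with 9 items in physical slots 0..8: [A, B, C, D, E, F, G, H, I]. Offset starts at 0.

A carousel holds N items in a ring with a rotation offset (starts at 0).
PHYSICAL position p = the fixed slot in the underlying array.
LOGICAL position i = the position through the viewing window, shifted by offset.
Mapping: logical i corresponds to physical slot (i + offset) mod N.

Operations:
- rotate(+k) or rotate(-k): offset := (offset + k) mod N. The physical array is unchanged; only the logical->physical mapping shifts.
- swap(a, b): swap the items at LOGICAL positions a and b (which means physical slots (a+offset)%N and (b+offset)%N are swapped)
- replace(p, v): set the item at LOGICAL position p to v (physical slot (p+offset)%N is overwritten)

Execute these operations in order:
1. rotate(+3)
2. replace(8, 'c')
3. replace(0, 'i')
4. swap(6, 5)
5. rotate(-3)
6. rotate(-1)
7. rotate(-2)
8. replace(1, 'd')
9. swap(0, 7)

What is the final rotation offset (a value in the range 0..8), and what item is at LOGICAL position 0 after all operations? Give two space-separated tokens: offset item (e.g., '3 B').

After op 1 (rotate(+3)): offset=3, physical=[A,B,C,D,E,F,G,H,I], logical=[D,E,F,G,H,I,A,B,C]
After op 2 (replace(8, 'c')): offset=3, physical=[A,B,c,D,E,F,G,H,I], logical=[D,E,F,G,H,I,A,B,c]
After op 3 (replace(0, 'i')): offset=3, physical=[A,B,c,i,E,F,G,H,I], logical=[i,E,F,G,H,I,A,B,c]
After op 4 (swap(6, 5)): offset=3, physical=[I,B,c,i,E,F,G,H,A], logical=[i,E,F,G,H,A,I,B,c]
After op 5 (rotate(-3)): offset=0, physical=[I,B,c,i,E,F,G,H,A], logical=[I,B,c,i,E,F,G,H,A]
After op 6 (rotate(-1)): offset=8, physical=[I,B,c,i,E,F,G,H,A], logical=[A,I,B,c,i,E,F,G,H]
After op 7 (rotate(-2)): offset=6, physical=[I,B,c,i,E,F,G,H,A], logical=[G,H,A,I,B,c,i,E,F]
After op 8 (replace(1, 'd')): offset=6, physical=[I,B,c,i,E,F,G,d,A], logical=[G,d,A,I,B,c,i,E,F]
After op 9 (swap(0, 7)): offset=6, physical=[I,B,c,i,G,F,E,d,A], logical=[E,d,A,I,B,c,i,G,F]

Answer: 6 E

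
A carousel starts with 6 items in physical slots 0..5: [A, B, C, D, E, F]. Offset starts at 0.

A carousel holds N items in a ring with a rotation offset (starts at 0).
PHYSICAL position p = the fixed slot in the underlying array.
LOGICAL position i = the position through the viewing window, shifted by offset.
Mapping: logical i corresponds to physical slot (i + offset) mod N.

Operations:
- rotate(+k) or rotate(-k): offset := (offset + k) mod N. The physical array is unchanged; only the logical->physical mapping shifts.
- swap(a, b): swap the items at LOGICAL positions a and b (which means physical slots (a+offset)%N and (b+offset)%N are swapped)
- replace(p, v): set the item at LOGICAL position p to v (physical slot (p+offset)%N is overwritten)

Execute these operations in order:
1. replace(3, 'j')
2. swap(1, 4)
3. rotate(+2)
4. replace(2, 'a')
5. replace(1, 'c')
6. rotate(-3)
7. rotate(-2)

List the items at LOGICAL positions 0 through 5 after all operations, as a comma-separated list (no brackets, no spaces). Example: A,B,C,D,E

After op 1 (replace(3, 'j')): offset=0, physical=[A,B,C,j,E,F], logical=[A,B,C,j,E,F]
After op 2 (swap(1, 4)): offset=0, physical=[A,E,C,j,B,F], logical=[A,E,C,j,B,F]
After op 3 (rotate(+2)): offset=2, physical=[A,E,C,j,B,F], logical=[C,j,B,F,A,E]
After op 4 (replace(2, 'a')): offset=2, physical=[A,E,C,j,a,F], logical=[C,j,a,F,A,E]
After op 5 (replace(1, 'c')): offset=2, physical=[A,E,C,c,a,F], logical=[C,c,a,F,A,E]
After op 6 (rotate(-3)): offset=5, physical=[A,E,C,c,a,F], logical=[F,A,E,C,c,a]
After op 7 (rotate(-2)): offset=3, physical=[A,E,C,c,a,F], logical=[c,a,F,A,E,C]

Answer: c,a,F,A,E,C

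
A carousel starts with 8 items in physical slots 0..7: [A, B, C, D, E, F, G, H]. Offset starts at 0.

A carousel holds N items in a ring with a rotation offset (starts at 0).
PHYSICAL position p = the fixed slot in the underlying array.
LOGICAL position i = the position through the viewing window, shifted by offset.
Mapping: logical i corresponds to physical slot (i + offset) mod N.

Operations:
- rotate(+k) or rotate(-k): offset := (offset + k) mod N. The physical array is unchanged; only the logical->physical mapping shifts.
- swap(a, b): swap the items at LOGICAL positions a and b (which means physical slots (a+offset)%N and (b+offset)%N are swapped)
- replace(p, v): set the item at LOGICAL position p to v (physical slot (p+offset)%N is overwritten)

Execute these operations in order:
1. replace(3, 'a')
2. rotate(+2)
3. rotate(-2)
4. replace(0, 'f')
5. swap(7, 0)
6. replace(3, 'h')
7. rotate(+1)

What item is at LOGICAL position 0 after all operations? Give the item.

After op 1 (replace(3, 'a')): offset=0, physical=[A,B,C,a,E,F,G,H], logical=[A,B,C,a,E,F,G,H]
After op 2 (rotate(+2)): offset=2, physical=[A,B,C,a,E,F,G,H], logical=[C,a,E,F,G,H,A,B]
After op 3 (rotate(-2)): offset=0, physical=[A,B,C,a,E,F,G,H], logical=[A,B,C,a,E,F,G,H]
After op 4 (replace(0, 'f')): offset=0, physical=[f,B,C,a,E,F,G,H], logical=[f,B,C,a,E,F,G,H]
After op 5 (swap(7, 0)): offset=0, physical=[H,B,C,a,E,F,G,f], logical=[H,B,C,a,E,F,G,f]
After op 6 (replace(3, 'h')): offset=0, physical=[H,B,C,h,E,F,G,f], logical=[H,B,C,h,E,F,G,f]
After op 7 (rotate(+1)): offset=1, physical=[H,B,C,h,E,F,G,f], logical=[B,C,h,E,F,G,f,H]

Answer: B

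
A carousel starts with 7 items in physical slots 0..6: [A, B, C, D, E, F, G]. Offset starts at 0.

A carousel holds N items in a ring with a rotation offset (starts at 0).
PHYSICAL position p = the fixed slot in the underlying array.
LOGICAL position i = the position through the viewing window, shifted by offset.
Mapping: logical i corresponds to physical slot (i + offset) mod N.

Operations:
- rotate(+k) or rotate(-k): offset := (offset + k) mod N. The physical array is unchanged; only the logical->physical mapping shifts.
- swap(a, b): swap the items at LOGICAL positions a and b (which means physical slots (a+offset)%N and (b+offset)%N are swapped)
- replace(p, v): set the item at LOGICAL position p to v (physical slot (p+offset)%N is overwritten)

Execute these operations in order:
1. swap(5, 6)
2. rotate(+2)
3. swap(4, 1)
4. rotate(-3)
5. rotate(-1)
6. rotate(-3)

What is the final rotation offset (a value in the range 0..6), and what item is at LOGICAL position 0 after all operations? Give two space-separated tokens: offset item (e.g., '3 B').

After op 1 (swap(5, 6)): offset=0, physical=[A,B,C,D,E,G,F], logical=[A,B,C,D,E,G,F]
After op 2 (rotate(+2)): offset=2, physical=[A,B,C,D,E,G,F], logical=[C,D,E,G,F,A,B]
After op 3 (swap(4, 1)): offset=2, physical=[A,B,C,F,E,G,D], logical=[C,F,E,G,D,A,B]
After op 4 (rotate(-3)): offset=6, physical=[A,B,C,F,E,G,D], logical=[D,A,B,C,F,E,G]
After op 5 (rotate(-1)): offset=5, physical=[A,B,C,F,E,G,D], logical=[G,D,A,B,C,F,E]
After op 6 (rotate(-3)): offset=2, physical=[A,B,C,F,E,G,D], logical=[C,F,E,G,D,A,B]

Answer: 2 C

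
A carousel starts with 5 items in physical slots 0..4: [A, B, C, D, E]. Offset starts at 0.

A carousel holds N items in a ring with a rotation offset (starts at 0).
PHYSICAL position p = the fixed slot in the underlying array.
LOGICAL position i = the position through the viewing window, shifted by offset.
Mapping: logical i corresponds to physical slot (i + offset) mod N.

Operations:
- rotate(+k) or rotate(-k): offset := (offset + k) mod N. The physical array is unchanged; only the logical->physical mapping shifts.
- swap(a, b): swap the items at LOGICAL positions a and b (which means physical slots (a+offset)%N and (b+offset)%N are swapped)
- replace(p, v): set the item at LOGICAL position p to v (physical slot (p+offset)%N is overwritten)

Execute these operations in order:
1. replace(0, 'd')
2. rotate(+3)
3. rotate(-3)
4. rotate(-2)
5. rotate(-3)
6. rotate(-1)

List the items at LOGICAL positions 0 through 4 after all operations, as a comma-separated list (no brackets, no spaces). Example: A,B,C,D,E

After op 1 (replace(0, 'd')): offset=0, physical=[d,B,C,D,E], logical=[d,B,C,D,E]
After op 2 (rotate(+3)): offset=3, physical=[d,B,C,D,E], logical=[D,E,d,B,C]
After op 3 (rotate(-3)): offset=0, physical=[d,B,C,D,E], logical=[d,B,C,D,E]
After op 4 (rotate(-2)): offset=3, physical=[d,B,C,D,E], logical=[D,E,d,B,C]
After op 5 (rotate(-3)): offset=0, physical=[d,B,C,D,E], logical=[d,B,C,D,E]
After op 6 (rotate(-1)): offset=4, physical=[d,B,C,D,E], logical=[E,d,B,C,D]

Answer: E,d,B,C,D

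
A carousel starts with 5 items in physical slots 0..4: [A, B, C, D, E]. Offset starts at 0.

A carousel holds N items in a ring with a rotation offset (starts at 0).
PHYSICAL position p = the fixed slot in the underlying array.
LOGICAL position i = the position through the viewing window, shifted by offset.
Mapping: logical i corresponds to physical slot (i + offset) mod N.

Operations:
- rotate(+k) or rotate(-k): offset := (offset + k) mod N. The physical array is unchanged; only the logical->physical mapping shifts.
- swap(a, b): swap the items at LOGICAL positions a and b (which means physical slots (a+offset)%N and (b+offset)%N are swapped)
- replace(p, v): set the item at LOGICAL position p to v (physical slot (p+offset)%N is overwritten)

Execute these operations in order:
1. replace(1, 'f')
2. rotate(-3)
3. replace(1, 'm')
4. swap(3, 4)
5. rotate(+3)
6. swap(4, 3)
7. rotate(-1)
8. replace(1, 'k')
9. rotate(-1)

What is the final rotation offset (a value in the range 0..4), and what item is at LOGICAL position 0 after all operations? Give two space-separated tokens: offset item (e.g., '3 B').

Answer: 3 E

Derivation:
After op 1 (replace(1, 'f')): offset=0, physical=[A,f,C,D,E], logical=[A,f,C,D,E]
After op 2 (rotate(-3)): offset=2, physical=[A,f,C,D,E], logical=[C,D,E,A,f]
After op 3 (replace(1, 'm')): offset=2, physical=[A,f,C,m,E], logical=[C,m,E,A,f]
After op 4 (swap(3, 4)): offset=2, physical=[f,A,C,m,E], logical=[C,m,E,f,A]
After op 5 (rotate(+3)): offset=0, physical=[f,A,C,m,E], logical=[f,A,C,m,E]
After op 6 (swap(4, 3)): offset=0, physical=[f,A,C,E,m], logical=[f,A,C,E,m]
After op 7 (rotate(-1)): offset=4, physical=[f,A,C,E,m], logical=[m,f,A,C,E]
After op 8 (replace(1, 'k')): offset=4, physical=[k,A,C,E,m], logical=[m,k,A,C,E]
After op 9 (rotate(-1)): offset=3, physical=[k,A,C,E,m], logical=[E,m,k,A,C]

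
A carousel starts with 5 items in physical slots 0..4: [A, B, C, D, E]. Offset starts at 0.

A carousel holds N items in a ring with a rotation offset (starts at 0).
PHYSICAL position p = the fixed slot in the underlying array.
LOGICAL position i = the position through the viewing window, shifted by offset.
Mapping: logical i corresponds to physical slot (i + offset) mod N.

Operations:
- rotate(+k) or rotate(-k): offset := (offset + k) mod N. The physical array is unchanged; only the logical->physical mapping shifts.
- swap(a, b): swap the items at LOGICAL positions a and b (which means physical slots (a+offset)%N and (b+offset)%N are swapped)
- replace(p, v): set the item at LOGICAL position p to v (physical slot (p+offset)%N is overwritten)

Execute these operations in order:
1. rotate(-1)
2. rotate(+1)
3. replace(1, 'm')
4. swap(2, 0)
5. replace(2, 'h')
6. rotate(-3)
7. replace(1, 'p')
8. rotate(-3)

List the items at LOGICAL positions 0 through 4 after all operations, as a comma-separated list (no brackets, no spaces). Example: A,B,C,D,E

After op 1 (rotate(-1)): offset=4, physical=[A,B,C,D,E], logical=[E,A,B,C,D]
After op 2 (rotate(+1)): offset=0, physical=[A,B,C,D,E], logical=[A,B,C,D,E]
After op 3 (replace(1, 'm')): offset=0, physical=[A,m,C,D,E], logical=[A,m,C,D,E]
After op 4 (swap(2, 0)): offset=0, physical=[C,m,A,D,E], logical=[C,m,A,D,E]
After op 5 (replace(2, 'h')): offset=0, physical=[C,m,h,D,E], logical=[C,m,h,D,E]
After op 6 (rotate(-3)): offset=2, physical=[C,m,h,D,E], logical=[h,D,E,C,m]
After op 7 (replace(1, 'p')): offset=2, physical=[C,m,h,p,E], logical=[h,p,E,C,m]
After op 8 (rotate(-3)): offset=4, physical=[C,m,h,p,E], logical=[E,C,m,h,p]

Answer: E,C,m,h,p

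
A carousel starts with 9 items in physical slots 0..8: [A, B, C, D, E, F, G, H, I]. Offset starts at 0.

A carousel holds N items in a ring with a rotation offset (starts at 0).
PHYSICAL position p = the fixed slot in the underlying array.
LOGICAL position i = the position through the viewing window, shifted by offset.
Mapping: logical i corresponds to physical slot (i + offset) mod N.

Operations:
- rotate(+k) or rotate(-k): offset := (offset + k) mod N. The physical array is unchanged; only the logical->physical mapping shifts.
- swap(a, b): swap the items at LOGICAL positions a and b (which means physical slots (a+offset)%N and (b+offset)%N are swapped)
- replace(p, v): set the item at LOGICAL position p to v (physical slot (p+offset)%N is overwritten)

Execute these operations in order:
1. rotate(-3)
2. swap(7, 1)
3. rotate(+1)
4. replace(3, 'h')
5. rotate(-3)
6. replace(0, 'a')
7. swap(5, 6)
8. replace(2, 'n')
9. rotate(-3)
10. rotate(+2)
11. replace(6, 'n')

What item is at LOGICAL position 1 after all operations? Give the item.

After op 1 (rotate(-3)): offset=6, physical=[A,B,C,D,E,F,G,H,I], logical=[G,H,I,A,B,C,D,E,F]
After op 2 (swap(7, 1)): offset=6, physical=[A,B,C,D,H,F,G,E,I], logical=[G,E,I,A,B,C,D,H,F]
After op 3 (rotate(+1)): offset=7, physical=[A,B,C,D,H,F,G,E,I], logical=[E,I,A,B,C,D,H,F,G]
After op 4 (replace(3, 'h')): offset=7, physical=[A,h,C,D,H,F,G,E,I], logical=[E,I,A,h,C,D,H,F,G]
After op 5 (rotate(-3)): offset=4, physical=[A,h,C,D,H,F,G,E,I], logical=[H,F,G,E,I,A,h,C,D]
After op 6 (replace(0, 'a')): offset=4, physical=[A,h,C,D,a,F,G,E,I], logical=[a,F,G,E,I,A,h,C,D]
After op 7 (swap(5, 6)): offset=4, physical=[h,A,C,D,a,F,G,E,I], logical=[a,F,G,E,I,h,A,C,D]
After op 8 (replace(2, 'n')): offset=4, physical=[h,A,C,D,a,F,n,E,I], logical=[a,F,n,E,I,h,A,C,D]
After op 9 (rotate(-3)): offset=1, physical=[h,A,C,D,a,F,n,E,I], logical=[A,C,D,a,F,n,E,I,h]
After op 10 (rotate(+2)): offset=3, physical=[h,A,C,D,a,F,n,E,I], logical=[D,a,F,n,E,I,h,A,C]
After op 11 (replace(6, 'n')): offset=3, physical=[n,A,C,D,a,F,n,E,I], logical=[D,a,F,n,E,I,n,A,C]

Answer: a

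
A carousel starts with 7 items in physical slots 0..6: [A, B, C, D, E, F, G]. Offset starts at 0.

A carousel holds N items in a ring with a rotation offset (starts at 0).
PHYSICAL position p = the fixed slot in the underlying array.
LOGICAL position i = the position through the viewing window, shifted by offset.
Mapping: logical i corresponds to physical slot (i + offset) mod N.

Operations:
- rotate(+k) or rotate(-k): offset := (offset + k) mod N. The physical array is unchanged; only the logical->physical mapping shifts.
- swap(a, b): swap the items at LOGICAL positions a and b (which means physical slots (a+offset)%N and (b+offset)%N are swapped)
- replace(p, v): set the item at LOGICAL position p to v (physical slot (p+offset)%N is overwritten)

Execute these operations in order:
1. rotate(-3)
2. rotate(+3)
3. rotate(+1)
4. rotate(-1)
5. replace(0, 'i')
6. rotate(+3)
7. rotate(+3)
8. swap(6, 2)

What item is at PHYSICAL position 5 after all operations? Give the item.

After op 1 (rotate(-3)): offset=4, physical=[A,B,C,D,E,F,G], logical=[E,F,G,A,B,C,D]
After op 2 (rotate(+3)): offset=0, physical=[A,B,C,D,E,F,G], logical=[A,B,C,D,E,F,G]
After op 3 (rotate(+1)): offset=1, physical=[A,B,C,D,E,F,G], logical=[B,C,D,E,F,G,A]
After op 4 (rotate(-1)): offset=0, physical=[A,B,C,D,E,F,G], logical=[A,B,C,D,E,F,G]
After op 5 (replace(0, 'i')): offset=0, physical=[i,B,C,D,E,F,G], logical=[i,B,C,D,E,F,G]
After op 6 (rotate(+3)): offset=3, physical=[i,B,C,D,E,F,G], logical=[D,E,F,G,i,B,C]
After op 7 (rotate(+3)): offset=6, physical=[i,B,C,D,E,F,G], logical=[G,i,B,C,D,E,F]
After op 8 (swap(6, 2)): offset=6, physical=[i,F,C,D,E,B,G], logical=[G,i,F,C,D,E,B]

Answer: B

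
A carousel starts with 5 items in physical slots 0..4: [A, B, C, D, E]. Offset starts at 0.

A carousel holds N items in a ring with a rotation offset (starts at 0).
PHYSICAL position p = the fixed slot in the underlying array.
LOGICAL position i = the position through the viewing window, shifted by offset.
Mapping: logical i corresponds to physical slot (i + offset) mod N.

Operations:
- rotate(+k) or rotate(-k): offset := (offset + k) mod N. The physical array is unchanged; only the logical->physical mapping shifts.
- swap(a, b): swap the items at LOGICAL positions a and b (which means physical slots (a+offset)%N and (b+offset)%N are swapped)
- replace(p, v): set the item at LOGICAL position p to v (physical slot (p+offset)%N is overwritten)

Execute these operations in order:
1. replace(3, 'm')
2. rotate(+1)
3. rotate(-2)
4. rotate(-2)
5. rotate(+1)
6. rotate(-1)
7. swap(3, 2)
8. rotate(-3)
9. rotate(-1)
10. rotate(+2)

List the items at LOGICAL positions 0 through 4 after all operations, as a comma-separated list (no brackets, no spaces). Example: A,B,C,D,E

After op 1 (replace(3, 'm')): offset=0, physical=[A,B,C,m,E], logical=[A,B,C,m,E]
After op 2 (rotate(+1)): offset=1, physical=[A,B,C,m,E], logical=[B,C,m,E,A]
After op 3 (rotate(-2)): offset=4, physical=[A,B,C,m,E], logical=[E,A,B,C,m]
After op 4 (rotate(-2)): offset=2, physical=[A,B,C,m,E], logical=[C,m,E,A,B]
After op 5 (rotate(+1)): offset=3, physical=[A,B,C,m,E], logical=[m,E,A,B,C]
After op 6 (rotate(-1)): offset=2, physical=[A,B,C,m,E], logical=[C,m,E,A,B]
After op 7 (swap(3, 2)): offset=2, physical=[E,B,C,m,A], logical=[C,m,A,E,B]
After op 8 (rotate(-3)): offset=4, physical=[E,B,C,m,A], logical=[A,E,B,C,m]
After op 9 (rotate(-1)): offset=3, physical=[E,B,C,m,A], logical=[m,A,E,B,C]
After op 10 (rotate(+2)): offset=0, physical=[E,B,C,m,A], logical=[E,B,C,m,A]

Answer: E,B,C,m,A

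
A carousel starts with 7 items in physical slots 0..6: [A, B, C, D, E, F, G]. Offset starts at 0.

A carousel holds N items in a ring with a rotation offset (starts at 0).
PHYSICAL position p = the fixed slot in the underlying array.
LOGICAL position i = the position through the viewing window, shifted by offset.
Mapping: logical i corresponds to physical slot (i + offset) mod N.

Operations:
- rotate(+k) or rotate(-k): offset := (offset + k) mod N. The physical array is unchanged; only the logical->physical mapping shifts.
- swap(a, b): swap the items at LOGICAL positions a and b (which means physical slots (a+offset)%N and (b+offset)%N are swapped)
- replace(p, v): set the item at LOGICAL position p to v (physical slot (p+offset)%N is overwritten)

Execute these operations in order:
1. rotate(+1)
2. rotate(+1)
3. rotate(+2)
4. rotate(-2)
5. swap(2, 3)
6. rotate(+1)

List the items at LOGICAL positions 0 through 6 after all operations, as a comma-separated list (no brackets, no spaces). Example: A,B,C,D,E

Answer: D,F,E,G,A,B,C

Derivation:
After op 1 (rotate(+1)): offset=1, physical=[A,B,C,D,E,F,G], logical=[B,C,D,E,F,G,A]
After op 2 (rotate(+1)): offset=2, physical=[A,B,C,D,E,F,G], logical=[C,D,E,F,G,A,B]
After op 3 (rotate(+2)): offset=4, physical=[A,B,C,D,E,F,G], logical=[E,F,G,A,B,C,D]
After op 4 (rotate(-2)): offset=2, physical=[A,B,C,D,E,F,G], logical=[C,D,E,F,G,A,B]
After op 5 (swap(2, 3)): offset=2, physical=[A,B,C,D,F,E,G], logical=[C,D,F,E,G,A,B]
After op 6 (rotate(+1)): offset=3, physical=[A,B,C,D,F,E,G], logical=[D,F,E,G,A,B,C]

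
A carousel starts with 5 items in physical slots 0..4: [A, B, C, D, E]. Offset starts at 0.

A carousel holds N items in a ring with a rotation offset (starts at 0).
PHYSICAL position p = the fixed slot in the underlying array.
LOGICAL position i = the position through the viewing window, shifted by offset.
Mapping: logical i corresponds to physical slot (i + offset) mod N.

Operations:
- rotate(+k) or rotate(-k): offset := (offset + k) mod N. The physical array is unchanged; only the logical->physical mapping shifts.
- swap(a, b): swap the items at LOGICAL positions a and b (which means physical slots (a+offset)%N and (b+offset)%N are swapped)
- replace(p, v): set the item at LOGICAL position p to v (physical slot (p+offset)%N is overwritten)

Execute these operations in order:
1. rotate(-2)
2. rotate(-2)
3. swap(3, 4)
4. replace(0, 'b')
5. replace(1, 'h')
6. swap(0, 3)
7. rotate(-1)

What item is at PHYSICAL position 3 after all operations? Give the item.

Answer: D

Derivation:
After op 1 (rotate(-2)): offset=3, physical=[A,B,C,D,E], logical=[D,E,A,B,C]
After op 2 (rotate(-2)): offset=1, physical=[A,B,C,D,E], logical=[B,C,D,E,A]
After op 3 (swap(3, 4)): offset=1, physical=[E,B,C,D,A], logical=[B,C,D,A,E]
After op 4 (replace(0, 'b')): offset=1, physical=[E,b,C,D,A], logical=[b,C,D,A,E]
After op 5 (replace(1, 'h')): offset=1, physical=[E,b,h,D,A], logical=[b,h,D,A,E]
After op 6 (swap(0, 3)): offset=1, physical=[E,A,h,D,b], logical=[A,h,D,b,E]
After op 7 (rotate(-1)): offset=0, physical=[E,A,h,D,b], logical=[E,A,h,D,b]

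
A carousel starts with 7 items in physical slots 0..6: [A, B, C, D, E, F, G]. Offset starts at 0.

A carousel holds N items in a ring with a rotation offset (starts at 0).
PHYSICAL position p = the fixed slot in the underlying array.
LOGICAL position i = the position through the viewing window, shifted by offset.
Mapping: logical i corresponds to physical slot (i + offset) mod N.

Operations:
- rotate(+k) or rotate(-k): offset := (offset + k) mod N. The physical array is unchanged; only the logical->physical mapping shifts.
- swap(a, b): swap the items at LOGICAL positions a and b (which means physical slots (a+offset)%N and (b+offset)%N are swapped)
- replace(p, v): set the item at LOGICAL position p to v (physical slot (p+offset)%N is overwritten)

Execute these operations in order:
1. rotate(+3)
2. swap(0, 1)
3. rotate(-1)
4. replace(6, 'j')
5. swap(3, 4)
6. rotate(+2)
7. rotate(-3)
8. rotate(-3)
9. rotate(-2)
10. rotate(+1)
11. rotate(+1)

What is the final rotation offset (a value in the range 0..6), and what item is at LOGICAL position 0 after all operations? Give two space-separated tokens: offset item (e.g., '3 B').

Answer: 5 G

Derivation:
After op 1 (rotate(+3)): offset=3, physical=[A,B,C,D,E,F,G], logical=[D,E,F,G,A,B,C]
After op 2 (swap(0, 1)): offset=3, physical=[A,B,C,E,D,F,G], logical=[E,D,F,G,A,B,C]
After op 3 (rotate(-1)): offset=2, physical=[A,B,C,E,D,F,G], logical=[C,E,D,F,G,A,B]
After op 4 (replace(6, 'j')): offset=2, physical=[A,j,C,E,D,F,G], logical=[C,E,D,F,G,A,j]
After op 5 (swap(3, 4)): offset=2, physical=[A,j,C,E,D,G,F], logical=[C,E,D,G,F,A,j]
After op 6 (rotate(+2)): offset=4, physical=[A,j,C,E,D,G,F], logical=[D,G,F,A,j,C,E]
After op 7 (rotate(-3)): offset=1, physical=[A,j,C,E,D,G,F], logical=[j,C,E,D,G,F,A]
After op 8 (rotate(-3)): offset=5, physical=[A,j,C,E,D,G,F], logical=[G,F,A,j,C,E,D]
After op 9 (rotate(-2)): offset=3, physical=[A,j,C,E,D,G,F], logical=[E,D,G,F,A,j,C]
After op 10 (rotate(+1)): offset=4, physical=[A,j,C,E,D,G,F], logical=[D,G,F,A,j,C,E]
After op 11 (rotate(+1)): offset=5, physical=[A,j,C,E,D,G,F], logical=[G,F,A,j,C,E,D]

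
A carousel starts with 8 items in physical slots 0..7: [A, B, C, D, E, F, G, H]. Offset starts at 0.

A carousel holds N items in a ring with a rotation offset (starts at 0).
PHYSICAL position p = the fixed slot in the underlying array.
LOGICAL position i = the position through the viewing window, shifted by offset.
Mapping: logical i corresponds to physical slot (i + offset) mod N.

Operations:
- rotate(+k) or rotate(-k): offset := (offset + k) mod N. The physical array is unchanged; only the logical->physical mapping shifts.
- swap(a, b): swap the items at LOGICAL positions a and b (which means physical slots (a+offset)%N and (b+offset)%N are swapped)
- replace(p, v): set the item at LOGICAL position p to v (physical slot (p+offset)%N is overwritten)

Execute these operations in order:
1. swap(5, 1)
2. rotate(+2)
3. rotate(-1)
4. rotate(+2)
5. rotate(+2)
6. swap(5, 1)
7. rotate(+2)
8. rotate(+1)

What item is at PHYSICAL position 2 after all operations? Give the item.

Answer: G

Derivation:
After op 1 (swap(5, 1)): offset=0, physical=[A,F,C,D,E,B,G,H], logical=[A,F,C,D,E,B,G,H]
After op 2 (rotate(+2)): offset=2, physical=[A,F,C,D,E,B,G,H], logical=[C,D,E,B,G,H,A,F]
After op 3 (rotate(-1)): offset=1, physical=[A,F,C,D,E,B,G,H], logical=[F,C,D,E,B,G,H,A]
After op 4 (rotate(+2)): offset=3, physical=[A,F,C,D,E,B,G,H], logical=[D,E,B,G,H,A,F,C]
After op 5 (rotate(+2)): offset=5, physical=[A,F,C,D,E,B,G,H], logical=[B,G,H,A,F,C,D,E]
After op 6 (swap(5, 1)): offset=5, physical=[A,F,G,D,E,B,C,H], logical=[B,C,H,A,F,G,D,E]
After op 7 (rotate(+2)): offset=7, physical=[A,F,G,D,E,B,C,H], logical=[H,A,F,G,D,E,B,C]
After op 8 (rotate(+1)): offset=0, physical=[A,F,G,D,E,B,C,H], logical=[A,F,G,D,E,B,C,H]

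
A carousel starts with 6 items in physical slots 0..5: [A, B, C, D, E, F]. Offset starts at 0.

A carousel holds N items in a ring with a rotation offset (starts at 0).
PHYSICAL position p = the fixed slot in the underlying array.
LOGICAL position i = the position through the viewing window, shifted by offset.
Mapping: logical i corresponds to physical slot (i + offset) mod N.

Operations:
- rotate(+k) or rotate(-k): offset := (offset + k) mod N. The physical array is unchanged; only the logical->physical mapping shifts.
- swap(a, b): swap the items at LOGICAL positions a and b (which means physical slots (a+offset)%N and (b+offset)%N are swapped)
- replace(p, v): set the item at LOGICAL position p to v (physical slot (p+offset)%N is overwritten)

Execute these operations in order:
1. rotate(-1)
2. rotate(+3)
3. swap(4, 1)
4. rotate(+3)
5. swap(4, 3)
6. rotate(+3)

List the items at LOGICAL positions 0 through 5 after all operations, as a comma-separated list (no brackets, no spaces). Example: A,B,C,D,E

After op 1 (rotate(-1)): offset=5, physical=[A,B,C,D,E,F], logical=[F,A,B,C,D,E]
After op 2 (rotate(+3)): offset=2, physical=[A,B,C,D,E,F], logical=[C,D,E,F,A,B]
After op 3 (swap(4, 1)): offset=2, physical=[D,B,C,A,E,F], logical=[C,A,E,F,D,B]
After op 4 (rotate(+3)): offset=5, physical=[D,B,C,A,E,F], logical=[F,D,B,C,A,E]
After op 5 (swap(4, 3)): offset=5, physical=[D,B,A,C,E,F], logical=[F,D,B,A,C,E]
After op 6 (rotate(+3)): offset=2, physical=[D,B,A,C,E,F], logical=[A,C,E,F,D,B]

Answer: A,C,E,F,D,B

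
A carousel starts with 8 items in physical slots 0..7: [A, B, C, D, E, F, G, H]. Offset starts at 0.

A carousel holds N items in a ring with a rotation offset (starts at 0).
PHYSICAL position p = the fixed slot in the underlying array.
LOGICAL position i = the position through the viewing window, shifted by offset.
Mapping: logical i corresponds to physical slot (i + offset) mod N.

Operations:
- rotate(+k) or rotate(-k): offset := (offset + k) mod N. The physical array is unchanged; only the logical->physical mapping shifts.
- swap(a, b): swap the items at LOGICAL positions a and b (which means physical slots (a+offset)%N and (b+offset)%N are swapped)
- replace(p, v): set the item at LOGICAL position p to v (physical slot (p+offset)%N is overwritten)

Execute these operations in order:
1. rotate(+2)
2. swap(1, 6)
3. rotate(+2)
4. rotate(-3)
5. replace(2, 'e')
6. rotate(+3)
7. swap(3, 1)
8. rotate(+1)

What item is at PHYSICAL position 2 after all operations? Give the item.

Answer: C

Derivation:
After op 1 (rotate(+2)): offset=2, physical=[A,B,C,D,E,F,G,H], logical=[C,D,E,F,G,H,A,B]
After op 2 (swap(1, 6)): offset=2, physical=[D,B,C,A,E,F,G,H], logical=[C,A,E,F,G,H,D,B]
After op 3 (rotate(+2)): offset=4, physical=[D,B,C,A,E,F,G,H], logical=[E,F,G,H,D,B,C,A]
After op 4 (rotate(-3)): offset=1, physical=[D,B,C,A,E,F,G,H], logical=[B,C,A,E,F,G,H,D]
After op 5 (replace(2, 'e')): offset=1, physical=[D,B,C,e,E,F,G,H], logical=[B,C,e,E,F,G,H,D]
After op 6 (rotate(+3)): offset=4, physical=[D,B,C,e,E,F,G,H], logical=[E,F,G,H,D,B,C,e]
After op 7 (swap(3, 1)): offset=4, physical=[D,B,C,e,E,H,G,F], logical=[E,H,G,F,D,B,C,e]
After op 8 (rotate(+1)): offset=5, physical=[D,B,C,e,E,H,G,F], logical=[H,G,F,D,B,C,e,E]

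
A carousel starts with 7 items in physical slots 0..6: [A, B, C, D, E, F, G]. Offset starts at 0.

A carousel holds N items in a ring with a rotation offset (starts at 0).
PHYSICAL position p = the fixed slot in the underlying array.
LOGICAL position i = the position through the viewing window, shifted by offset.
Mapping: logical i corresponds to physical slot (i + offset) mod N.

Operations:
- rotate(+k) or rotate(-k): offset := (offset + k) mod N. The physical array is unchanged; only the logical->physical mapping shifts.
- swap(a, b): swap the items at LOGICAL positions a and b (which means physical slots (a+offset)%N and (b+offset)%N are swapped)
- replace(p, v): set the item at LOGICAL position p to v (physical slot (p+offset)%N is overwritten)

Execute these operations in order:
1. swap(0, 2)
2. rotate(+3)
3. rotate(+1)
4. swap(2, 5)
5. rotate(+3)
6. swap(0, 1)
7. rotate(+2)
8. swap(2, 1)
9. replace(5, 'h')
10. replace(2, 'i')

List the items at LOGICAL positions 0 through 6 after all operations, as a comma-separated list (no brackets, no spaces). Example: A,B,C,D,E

After op 1 (swap(0, 2)): offset=0, physical=[C,B,A,D,E,F,G], logical=[C,B,A,D,E,F,G]
After op 2 (rotate(+3)): offset=3, physical=[C,B,A,D,E,F,G], logical=[D,E,F,G,C,B,A]
After op 3 (rotate(+1)): offset=4, physical=[C,B,A,D,E,F,G], logical=[E,F,G,C,B,A,D]
After op 4 (swap(2, 5)): offset=4, physical=[C,B,G,D,E,F,A], logical=[E,F,A,C,B,G,D]
After op 5 (rotate(+3)): offset=0, physical=[C,B,G,D,E,F,A], logical=[C,B,G,D,E,F,A]
After op 6 (swap(0, 1)): offset=0, physical=[B,C,G,D,E,F,A], logical=[B,C,G,D,E,F,A]
After op 7 (rotate(+2)): offset=2, physical=[B,C,G,D,E,F,A], logical=[G,D,E,F,A,B,C]
After op 8 (swap(2, 1)): offset=2, physical=[B,C,G,E,D,F,A], logical=[G,E,D,F,A,B,C]
After op 9 (replace(5, 'h')): offset=2, physical=[h,C,G,E,D,F,A], logical=[G,E,D,F,A,h,C]
After op 10 (replace(2, 'i')): offset=2, physical=[h,C,G,E,i,F,A], logical=[G,E,i,F,A,h,C]

Answer: G,E,i,F,A,h,C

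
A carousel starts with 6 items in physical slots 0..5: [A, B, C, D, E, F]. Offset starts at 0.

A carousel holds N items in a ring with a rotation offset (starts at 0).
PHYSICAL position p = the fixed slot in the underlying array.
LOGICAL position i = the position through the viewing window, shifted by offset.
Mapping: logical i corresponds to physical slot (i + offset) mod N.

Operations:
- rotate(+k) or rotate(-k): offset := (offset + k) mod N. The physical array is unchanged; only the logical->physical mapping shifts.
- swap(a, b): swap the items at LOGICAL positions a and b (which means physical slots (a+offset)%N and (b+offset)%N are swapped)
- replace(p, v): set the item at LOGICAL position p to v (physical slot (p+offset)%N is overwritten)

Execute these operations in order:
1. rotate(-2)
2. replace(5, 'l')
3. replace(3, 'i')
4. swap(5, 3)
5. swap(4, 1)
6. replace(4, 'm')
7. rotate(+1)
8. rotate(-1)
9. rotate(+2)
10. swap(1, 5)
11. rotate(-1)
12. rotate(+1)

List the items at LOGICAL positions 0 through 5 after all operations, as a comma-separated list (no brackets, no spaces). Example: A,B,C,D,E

Answer: A,C,m,i,E,l

Derivation:
After op 1 (rotate(-2)): offset=4, physical=[A,B,C,D,E,F], logical=[E,F,A,B,C,D]
After op 2 (replace(5, 'l')): offset=4, physical=[A,B,C,l,E,F], logical=[E,F,A,B,C,l]
After op 3 (replace(3, 'i')): offset=4, physical=[A,i,C,l,E,F], logical=[E,F,A,i,C,l]
After op 4 (swap(5, 3)): offset=4, physical=[A,l,C,i,E,F], logical=[E,F,A,l,C,i]
After op 5 (swap(4, 1)): offset=4, physical=[A,l,F,i,E,C], logical=[E,C,A,l,F,i]
After op 6 (replace(4, 'm')): offset=4, physical=[A,l,m,i,E,C], logical=[E,C,A,l,m,i]
After op 7 (rotate(+1)): offset=5, physical=[A,l,m,i,E,C], logical=[C,A,l,m,i,E]
After op 8 (rotate(-1)): offset=4, physical=[A,l,m,i,E,C], logical=[E,C,A,l,m,i]
After op 9 (rotate(+2)): offset=0, physical=[A,l,m,i,E,C], logical=[A,l,m,i,E,C]
After op 10 (swap(1, 5)): offset=0, physical=[A,C,m,i,E,l], logical=[A,C,m,i,E,l]
After op 11 (rotate(-1)): offset=5, physical=[A,C,m,i,E,l], logical=[l,A,C,m,i,E]
After op 12 (rotate(+1)): offset=0, physical=[A,C,m,i,E,l], logical=[A,C,m,i,E,l]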